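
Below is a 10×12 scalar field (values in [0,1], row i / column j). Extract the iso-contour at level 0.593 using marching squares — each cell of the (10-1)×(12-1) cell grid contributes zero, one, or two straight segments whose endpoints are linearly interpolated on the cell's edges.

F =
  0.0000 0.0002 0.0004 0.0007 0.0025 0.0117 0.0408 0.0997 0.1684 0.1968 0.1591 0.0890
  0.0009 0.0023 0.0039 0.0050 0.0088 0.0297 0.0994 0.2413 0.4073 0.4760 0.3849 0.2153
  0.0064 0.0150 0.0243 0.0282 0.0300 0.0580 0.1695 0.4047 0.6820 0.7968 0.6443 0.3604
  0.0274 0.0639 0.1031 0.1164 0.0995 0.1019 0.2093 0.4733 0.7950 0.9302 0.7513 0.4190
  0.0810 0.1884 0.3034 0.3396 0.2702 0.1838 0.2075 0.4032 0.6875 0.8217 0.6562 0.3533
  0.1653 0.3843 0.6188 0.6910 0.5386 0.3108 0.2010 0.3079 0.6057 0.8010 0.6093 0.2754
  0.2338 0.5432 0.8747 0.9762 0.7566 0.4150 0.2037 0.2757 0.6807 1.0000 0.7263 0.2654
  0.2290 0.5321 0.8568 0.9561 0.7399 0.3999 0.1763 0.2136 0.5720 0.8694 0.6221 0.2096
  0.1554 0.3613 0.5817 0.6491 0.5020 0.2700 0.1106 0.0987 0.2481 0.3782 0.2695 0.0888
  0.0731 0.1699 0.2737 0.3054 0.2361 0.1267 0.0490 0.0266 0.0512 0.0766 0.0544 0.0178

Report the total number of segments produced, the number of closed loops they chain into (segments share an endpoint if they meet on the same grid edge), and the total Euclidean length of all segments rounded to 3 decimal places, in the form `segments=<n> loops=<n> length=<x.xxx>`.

cell (1,7): code 0100 → (1.676,8.000)–(2.000,7.679)
cell (1,8): code 1100 → (1.365,9.000)–(1.676,8.000)
cell (1,9): code 1100 → (1.802,10.000)–(1.365,9.000)
cell (1,10): code 1000 → (2.000,10.181)–(1.802,10.000)
cell (2,7): code 0110 → (2.000,7.679)–(3.000,7.372)
cell (2,10): code 1001 → (3.000,10.476)–(2.000,10.181)
cell (3,7): code 0110 → (3.000,7.372)–(4.000,7.668)
cell (3,10): code 1001 → (4.000,10.209)–(3.000,10.476)
cell (4,1): code 0100 → (4.918,2.000)–(5.000,1.890)
cell (4,2): code 1100 → (4.721,3.000)–(4.918,2.000)
cell (4,3): code 1000 → (5.000,3.643)–(4.721,3.000)
cell (4,7): code 0110 → (4.000,7.668)–(5.000,7.957)
cell (4,10): code 1001 → (5.000,10.049)–(4.000,10.209)
cell (5,1): code 0110 → (5.000,1.890)–(6.000,1.150)
cell (5,3): code 1101 → (5.250,4.000)–(5.000,3.643)
cell (5,4): code 1000 → (6.000,4.479)–(5.250,4.000)
cell (5,7): code 0110 → (5.000,7.957)–(6.000,7.783)
cell (5,10): code 1001 → (6.000,10.289)–(5.000,10.049)
cell (6,1): code 0110 → (6.000,1.150)–(7.000,1.188)
cell (6,4): code 1001 → (7.000,4.432)–(6.000,4.479)
cell (6,7): code 0010 → (6.000,7.783)–(6.807,8.000)
cell (6,8): code 0111 → (6.807,8.000)–(7.000,8.071)
cell (6,10): code 1001 → (7.000,10.071)–(6.000,10.289)
cell (7,1): code 0010 → (7.000,1.188)–(7.959,2.000)
cell (7,2): code 0111 → (7.959,2.000)–(8.000,2.168)
cell (7,3): code 1011 → (8.000,3.381)–(7.617,4.000)
cell (7,4): code 0001 → (7.617,4.000)–(7.000,4.432)
cell (7,8): code 0010 → (7.000,8.071)–(7.563,9.000)
cell (7,9): code 0011 → (7.563,9.000)–(7.083,10.000)
cell (7,10): code 0001 → (7.083,10.000)–(7.000,10.071)
cell (8,2): code 0010 → (8.000,2.168)–(8.163,3.000)
cell (8,3): code 0001 → (8.163,3.000)–(8.000,3.381)
total: 32 segments, chained into 2 closed loop(s), length Σ = 26.098103

segments=32 loops=2 length=26.098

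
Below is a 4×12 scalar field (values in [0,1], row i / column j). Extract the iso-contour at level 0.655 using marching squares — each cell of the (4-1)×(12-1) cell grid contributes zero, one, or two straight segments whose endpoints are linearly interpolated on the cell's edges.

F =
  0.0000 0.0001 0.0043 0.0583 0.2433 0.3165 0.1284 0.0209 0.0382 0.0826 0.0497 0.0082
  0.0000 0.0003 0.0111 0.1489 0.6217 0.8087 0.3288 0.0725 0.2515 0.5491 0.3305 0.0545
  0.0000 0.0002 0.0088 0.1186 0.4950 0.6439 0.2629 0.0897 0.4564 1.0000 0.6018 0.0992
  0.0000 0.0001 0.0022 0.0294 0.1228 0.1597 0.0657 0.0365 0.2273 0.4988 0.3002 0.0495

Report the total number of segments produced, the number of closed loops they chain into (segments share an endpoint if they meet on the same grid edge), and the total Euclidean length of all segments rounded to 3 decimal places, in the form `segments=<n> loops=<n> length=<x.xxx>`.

segments=8 loops=2 length=7.749

cell (0,4): code 0100 → (0.688,5.000)–(1.000,4.178)
cell (0,5): code 1000 → (1.000,5.320)–(0.688,5.000)
cell (1,4): code 0010 → (1.000,4.178)–(1.933,5.000)
cell (1,5): code 0001 → (1.933,5.000)–(1.000,5.320)
cell (1,8): code 0100 → (1.235,9.000)–(2.000,8.365)
cell (1,9): code 1000 → (2.000,9.866)–(1.235,9.000)
cell (2,8): code 0010 → (2.000,8.365)–(2.688,9.000)
cell (2,9): code 0001 → (2.688,9.000)–(2.000,9.866)
total: 8 segments, chained into 2 closed loop(s), length Σ = 7.748621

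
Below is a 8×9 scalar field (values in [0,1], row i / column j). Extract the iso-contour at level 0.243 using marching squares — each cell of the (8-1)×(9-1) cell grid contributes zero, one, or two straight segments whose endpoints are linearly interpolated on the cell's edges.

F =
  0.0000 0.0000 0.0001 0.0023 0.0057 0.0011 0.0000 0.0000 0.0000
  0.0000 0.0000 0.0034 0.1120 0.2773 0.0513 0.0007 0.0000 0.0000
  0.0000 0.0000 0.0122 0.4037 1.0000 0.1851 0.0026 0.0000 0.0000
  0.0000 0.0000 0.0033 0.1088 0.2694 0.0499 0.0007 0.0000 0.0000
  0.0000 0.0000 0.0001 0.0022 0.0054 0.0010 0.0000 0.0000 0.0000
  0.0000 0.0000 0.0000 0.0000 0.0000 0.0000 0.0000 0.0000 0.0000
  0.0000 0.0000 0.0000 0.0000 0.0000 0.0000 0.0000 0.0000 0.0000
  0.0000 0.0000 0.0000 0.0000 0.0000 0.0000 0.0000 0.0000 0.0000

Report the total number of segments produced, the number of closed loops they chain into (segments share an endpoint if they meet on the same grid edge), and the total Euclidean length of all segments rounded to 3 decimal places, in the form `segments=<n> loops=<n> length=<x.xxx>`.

segments=10 loops=1 length=6.573

cell (0,3): code 0100 → (0.874,4.000)–(1.000,3.792)
cell (0,4): code 1000 → (1.000,4.152)–(0.874,4.000)
cell (1,2): code 0100 → (1.449,3.000)–(2.000,2.590)
cell (1,3): code 1110 → (1.000,3.792)–(1.449,3.000)
cell (1,4): code 1001 → (2.000,4.929)–(1.000,4.152)
cell (2,2): code 0010 → (2.000,2.590)–(2.545,3.000)
cell (2,3): code 0111 → (2.545,3.000)–(3.000,3.836)
cell (2,4): code 1001 → (3.000,4.120)–(2.000,4.929)
cell (3,3): code 0010 → (3.000,3.836)–(3.100,4.000)
cell (3,4): code 0001 → (3.100,4.000)–(3.000,4.120)
total: 10 segments, chained into 1 closed loop(s), length Σ = 6.573371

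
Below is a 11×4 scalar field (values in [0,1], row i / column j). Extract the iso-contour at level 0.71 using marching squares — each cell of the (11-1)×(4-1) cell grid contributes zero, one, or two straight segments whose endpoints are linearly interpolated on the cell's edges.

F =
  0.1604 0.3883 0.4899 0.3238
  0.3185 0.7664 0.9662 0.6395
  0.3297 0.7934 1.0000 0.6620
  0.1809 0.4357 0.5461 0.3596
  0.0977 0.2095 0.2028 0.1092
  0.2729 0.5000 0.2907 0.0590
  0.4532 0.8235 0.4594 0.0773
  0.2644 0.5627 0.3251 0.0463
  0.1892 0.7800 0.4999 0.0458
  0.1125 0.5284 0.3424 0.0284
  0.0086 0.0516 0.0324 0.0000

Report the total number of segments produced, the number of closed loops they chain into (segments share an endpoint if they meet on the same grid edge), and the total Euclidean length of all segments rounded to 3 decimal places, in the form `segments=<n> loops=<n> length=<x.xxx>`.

cell (0,0): code 0100 → (0.851,1.000)–(1.000,0.874)
cell (0,1): code 1100 → (0.462,2.000)–(0.851,1.000)
cell (0,2): code 1000 → (1.000,2.784)–(0.462,2.000)
cell (1,0): code 0110 → (1.000,0.874)–(2.000,0.820)
cell (1,2): code 1001 → (2.000,2.858)–(1.000,2.784)
cell (2,0): code 0010 → (2.000,0.820)–(2.233,1.000)
cell (2,1): code 0011 → (2.233,1.000)–(2.639,2.000)
cell (2,2): code 0001 → (2.639,2.000)–(2.000,2.858)
cell (5,0): code 0100 → (5.649,1.000)–(6.000,0.693)
cell (5,1): code 1000 → (6.000,1.312)–(5.649,1.000)
cell (6,0): code 0010 → (6.000,0.693)–(6.435,1.000)
cell (6,1): code 0001 → (6.435,1.000)–(6.000,1.312)
cell (7,0): code 0100 → (7.678,1.000)–(8.000,0.882)
cell (7,1): code 1000 → (8.000,1.250)–(7.678,1.000)
cell (8,0): code 0010 → (8.000,0.882)–(8.278,1.000)
cell (8,1): code 0001 → (8.278,1.000)–(8.000,1.250)
total: 16 segments, chained into 3 closed loop(s), length Σ = 10.096778

segments=16 loops=3 length=10.097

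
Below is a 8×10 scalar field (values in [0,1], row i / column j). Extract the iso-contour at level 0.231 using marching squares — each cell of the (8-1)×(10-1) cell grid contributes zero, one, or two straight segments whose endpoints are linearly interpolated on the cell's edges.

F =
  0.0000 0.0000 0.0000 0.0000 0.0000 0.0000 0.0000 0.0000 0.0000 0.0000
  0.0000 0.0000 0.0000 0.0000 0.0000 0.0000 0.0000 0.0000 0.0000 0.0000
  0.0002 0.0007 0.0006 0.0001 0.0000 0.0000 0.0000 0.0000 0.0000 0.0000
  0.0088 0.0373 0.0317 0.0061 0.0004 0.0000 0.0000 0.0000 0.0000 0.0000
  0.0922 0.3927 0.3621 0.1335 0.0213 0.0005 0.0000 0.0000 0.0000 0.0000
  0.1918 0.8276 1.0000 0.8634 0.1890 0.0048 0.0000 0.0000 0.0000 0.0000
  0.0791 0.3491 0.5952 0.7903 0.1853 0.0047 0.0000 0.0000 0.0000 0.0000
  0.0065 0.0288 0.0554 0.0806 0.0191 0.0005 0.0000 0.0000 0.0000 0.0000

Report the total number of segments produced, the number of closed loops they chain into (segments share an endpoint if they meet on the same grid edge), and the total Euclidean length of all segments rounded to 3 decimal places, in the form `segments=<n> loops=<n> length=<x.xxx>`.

segments=12 loops=1 length=11.162

cell (3,0): code 0100 → (3.545,1.000)–(4.000,0.462)
cell (3,1): code 1100 → (3.603,2.000)–(3.545,1.000)
cell (3,2): code 1000 → (4.000,2.573)–(3.603,2.000)
cell (4,0): code 0110 → (4.000,0.462)–(5.000,0.062)
cell (4,2): code 1101 → (4.134,3.000)–(4.000,2.573)
cell (4,3): code 1000 → (5.000,3.938)–(4.134,3.000)
cell (5,0): code 0110 → (5.000,0.062)–(6.000,0.563)
cell (5,3): code 1001 → (6.000,3.924)–(5.000,3.938)
cell (6,0): code 0010 → (6.000,0.563)–(6.369,1.000)
cell (6,1): code 0011 → (6.369,1.000)–(6.675,2.000)
cell (6,2): code 0011 → (6.675,2.000)–(6.788,3.000)
cell (6,3): code 0001 → (6.788,3.000)–(6.000,3.924)
total: 12 segments, chained into 1 closed loop(s), length Σ = 11.162098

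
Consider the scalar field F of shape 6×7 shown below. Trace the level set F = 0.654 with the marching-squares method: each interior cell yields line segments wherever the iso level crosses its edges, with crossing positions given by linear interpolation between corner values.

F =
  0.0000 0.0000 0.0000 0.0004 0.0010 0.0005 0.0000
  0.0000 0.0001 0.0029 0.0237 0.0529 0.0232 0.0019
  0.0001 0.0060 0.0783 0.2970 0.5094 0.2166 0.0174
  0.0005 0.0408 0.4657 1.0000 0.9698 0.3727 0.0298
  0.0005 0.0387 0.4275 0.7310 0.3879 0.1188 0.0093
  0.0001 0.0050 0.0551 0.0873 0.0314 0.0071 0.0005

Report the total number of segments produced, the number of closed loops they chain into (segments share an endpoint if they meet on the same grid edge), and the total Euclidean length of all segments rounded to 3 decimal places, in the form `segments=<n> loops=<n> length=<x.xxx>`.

cell (2,2): code 0100 → (2.508,3.000)–(3.000,2.352)
cell (2,3): code 1100 → (2.314,4.000)–(2.508,3.000)
cell (2,4): code 1000 → (3.000,4.529)–(2.314,4.000)
cell (3,2): code 0110 → (3.000,2.352)–(4.000,2.746)
cell (3,3): code 1011 → (4.000,3.224)–(3.543,4.000)
cell (3,4): code 0001 → (3.543,4.000)–(3.000,4.529)
cell (4,2): code 0010 → (4.000,2.746)–(4.120,3.000)
cell (4,3): code 0001 → (4.120,3.000)–(4.000,3.224)
total: 8 segments, chained into 1 closed loop(s), length Σ = 5.965857

segments=8 loops=1 length=5.966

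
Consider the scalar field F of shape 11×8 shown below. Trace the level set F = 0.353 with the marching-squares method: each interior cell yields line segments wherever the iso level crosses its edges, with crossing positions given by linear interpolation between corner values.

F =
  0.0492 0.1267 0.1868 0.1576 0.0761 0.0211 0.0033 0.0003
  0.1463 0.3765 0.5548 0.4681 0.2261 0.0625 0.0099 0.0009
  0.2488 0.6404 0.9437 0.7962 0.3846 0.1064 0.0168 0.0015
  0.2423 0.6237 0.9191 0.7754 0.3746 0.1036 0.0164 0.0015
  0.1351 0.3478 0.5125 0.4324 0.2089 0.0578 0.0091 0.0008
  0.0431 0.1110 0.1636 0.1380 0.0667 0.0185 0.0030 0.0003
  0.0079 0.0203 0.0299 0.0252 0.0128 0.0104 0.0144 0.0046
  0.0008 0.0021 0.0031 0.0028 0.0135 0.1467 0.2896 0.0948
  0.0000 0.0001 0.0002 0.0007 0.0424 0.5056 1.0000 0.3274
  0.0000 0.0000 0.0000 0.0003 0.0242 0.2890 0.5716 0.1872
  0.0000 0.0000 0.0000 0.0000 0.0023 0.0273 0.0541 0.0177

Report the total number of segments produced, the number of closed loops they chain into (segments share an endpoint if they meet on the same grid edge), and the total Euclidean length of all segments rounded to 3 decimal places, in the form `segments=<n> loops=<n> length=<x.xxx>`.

cell (0,0): code 0100 → (0.906,1.000)–(1.000,0.898)
cell (0,1): code 1100 → (0.452,2.000)–(0.906,1.000)
cell (0,2): code 1100 → (0.629,3.000)–(0.452,2.000)
cell (0,3): code 1000 → (1.000,3.476)–(0.629,3.000)
cell (1,0): code 0110 → (1.000,0.898)–(2.000,0.266)
cell (1,3): code 1101 → (1.801,4.000)–(1.000,3.476)
cell (1,4): code 1000 → (2.000,4.114)–(1.801,4.000)
cell (2,0): code 0110 → (2.000,0.266)–(3.000,0.290)
cell (2,4): code 1001 → (3.000,4.080)–(2.000,4.114)
cell (3,0): code 0010 → (3.000,0.290)–(3.981,1.000)
cell (3,1): code 0111 → (3.981,1.000)–(4.000,1.032)
cell (3,3): code 1011 → (4.000,3.355)–(3.130,4.000)
cell (3,4): code 0001 → (3.130,4.000)–(3.000,4.080)
cell (4,1): code 0010 → (4.000,1.032)–(4.457,2.000)
cell (4,2): code 0011 → (4.457,2.000)–(4.270,3.000)
cell (4,3): code 0001 → (4.270,3.000)–(4.000,3.355)
cell (7,4): code 0100 → (7.575,5.000)–(8.000,4.671)
cell (7,5): code 1100 → (7.089,6.000)–(7.575,5.000)
cell (7,6): code 1000 → (8.000,6.962)–(7.089,6.000)
cell (8,4): code 0010 → (8.000,4.671)–(8.705,5.000)
cell (8,5): code 0111 → (8.705,5.000)–(9.000,5.226)
cell (8,6): code 1001 → (9.000,6.569)–(8.000,6.962)
cell (9,5): code 0010 → (9.000,5.226)–(9.422,6.000)
cell (9,6): code 0001 → (9.422,6.000)–(9.000,6.569)
total: 24 segments, chained into 2 closed loop(s), length Σ = 19.032136

segments=24 loops=2 length=19.032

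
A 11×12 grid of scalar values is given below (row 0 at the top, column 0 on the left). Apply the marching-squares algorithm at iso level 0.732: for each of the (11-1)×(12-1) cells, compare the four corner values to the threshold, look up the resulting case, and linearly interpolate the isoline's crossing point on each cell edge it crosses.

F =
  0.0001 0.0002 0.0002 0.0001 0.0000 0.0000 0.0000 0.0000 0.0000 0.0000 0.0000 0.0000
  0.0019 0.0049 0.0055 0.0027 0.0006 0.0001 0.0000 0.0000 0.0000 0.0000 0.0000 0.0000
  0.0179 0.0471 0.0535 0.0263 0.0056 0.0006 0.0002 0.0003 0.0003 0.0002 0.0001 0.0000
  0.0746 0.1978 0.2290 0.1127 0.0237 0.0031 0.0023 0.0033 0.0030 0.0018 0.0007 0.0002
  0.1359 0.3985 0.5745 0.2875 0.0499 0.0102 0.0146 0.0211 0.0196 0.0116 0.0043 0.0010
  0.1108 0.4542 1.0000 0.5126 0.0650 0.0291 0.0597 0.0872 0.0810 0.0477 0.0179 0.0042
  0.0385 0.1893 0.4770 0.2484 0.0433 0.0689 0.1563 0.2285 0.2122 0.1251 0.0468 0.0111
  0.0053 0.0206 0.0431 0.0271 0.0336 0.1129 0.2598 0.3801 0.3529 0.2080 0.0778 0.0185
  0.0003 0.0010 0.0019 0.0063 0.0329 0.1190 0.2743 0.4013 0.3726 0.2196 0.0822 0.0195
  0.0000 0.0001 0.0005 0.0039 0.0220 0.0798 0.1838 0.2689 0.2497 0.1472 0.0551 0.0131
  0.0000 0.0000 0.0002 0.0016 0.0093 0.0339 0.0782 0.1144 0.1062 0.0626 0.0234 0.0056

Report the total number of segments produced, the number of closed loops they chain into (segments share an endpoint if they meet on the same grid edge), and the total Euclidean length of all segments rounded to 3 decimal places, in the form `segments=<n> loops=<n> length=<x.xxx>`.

cell (4,1): code 0100 → (4.370,2.000)–(5.000,1.509)
cell (4,2): code 1000 → (5.000,2.550)–(4.370,2.000)
cell (5,1): code 0010 → (5.000,1.509)–(5.512,2.000)
cell (5,2): code 0001 → (5.512,2.000)–(5.000,2.550)
total: 4 segments, chained into 1 closed loop(s), length Σ = 3.096045

segments=4 loops=1 length=3.096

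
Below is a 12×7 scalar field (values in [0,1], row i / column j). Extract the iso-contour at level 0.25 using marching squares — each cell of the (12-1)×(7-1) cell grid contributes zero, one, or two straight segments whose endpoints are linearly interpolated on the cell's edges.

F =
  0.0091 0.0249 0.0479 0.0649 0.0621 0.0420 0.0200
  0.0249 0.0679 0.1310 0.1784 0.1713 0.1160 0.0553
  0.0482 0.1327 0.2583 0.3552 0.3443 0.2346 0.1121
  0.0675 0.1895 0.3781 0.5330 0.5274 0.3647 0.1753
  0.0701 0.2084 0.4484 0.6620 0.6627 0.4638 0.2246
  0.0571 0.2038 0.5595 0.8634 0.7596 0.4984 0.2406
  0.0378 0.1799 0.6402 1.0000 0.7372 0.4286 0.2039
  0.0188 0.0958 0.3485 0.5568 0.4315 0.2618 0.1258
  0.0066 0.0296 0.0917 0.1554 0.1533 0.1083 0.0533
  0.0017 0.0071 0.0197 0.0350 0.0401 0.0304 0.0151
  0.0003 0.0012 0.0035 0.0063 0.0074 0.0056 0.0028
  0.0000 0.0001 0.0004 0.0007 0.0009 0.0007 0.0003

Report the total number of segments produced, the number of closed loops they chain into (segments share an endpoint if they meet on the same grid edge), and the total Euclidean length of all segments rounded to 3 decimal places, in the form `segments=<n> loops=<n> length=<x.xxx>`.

cell (1,1): code 0100 → (1.935,2.000)–(2.000,1.934)
cell (1,2): code 1100 → (1.405,3.000)–(1.935,2.000)
cell (1,3): code 1100 → (1.455,4.000)–(1.405,3.000)
cell (1,4): code 1000 → (2.000,4.860)–(1.455,4.000)
cell (2,1): code 0110 → (2.000,1.934)–(3.000,1.321)
cell (2,4): code 1101 → (2.118,5.000)–(2.000,4.860)
cell (2,5): code 1000 → (3.000,5.606)–(2.118,5.000)
cell (3,1): code 0110 → (3.000,1.321)–(4.000,1.173)
cell (3,5): code 1001 → (4.000,5.894)–(3.000,5.606)
cell (4,1): code 0110 → (4.000,1.173)–(5.000,1.130)
cell (4,5): code 1001 → (5.000,5.964)–(4.000,5.894)
cell (5,1): code 0110 → (5.000,1.130)–(6.000,1.152)
cell (5,5): code 1001 → (6.000,5.795)–(5.000,5.964)
cell (6,1): code 0110 → (6.000,1.152)–(7.000,1.610)
cell (6,5): code 1001 → (7.000,5.087)–(6.000,5.795)
cell (7,1): code 0010 → (7.000,1.610)–(7.384,2.000)
cell (7,2): code 0011 → (7.384,2.000)–(7.764,3.000)
cell (7,3): code 0011 → (7.764,3.000)–(7.652,4.000)
cell (7,4): code 0011 → (7.652,4.000)–(7.077,5.000)
cell (7,5): code 0001 → (7.077,5.000)–(7.000,5.087)
total: 20 segments, chained into 1 closed loop(s), length Σ = 17.957141

segments=20 loops=1 length=17.957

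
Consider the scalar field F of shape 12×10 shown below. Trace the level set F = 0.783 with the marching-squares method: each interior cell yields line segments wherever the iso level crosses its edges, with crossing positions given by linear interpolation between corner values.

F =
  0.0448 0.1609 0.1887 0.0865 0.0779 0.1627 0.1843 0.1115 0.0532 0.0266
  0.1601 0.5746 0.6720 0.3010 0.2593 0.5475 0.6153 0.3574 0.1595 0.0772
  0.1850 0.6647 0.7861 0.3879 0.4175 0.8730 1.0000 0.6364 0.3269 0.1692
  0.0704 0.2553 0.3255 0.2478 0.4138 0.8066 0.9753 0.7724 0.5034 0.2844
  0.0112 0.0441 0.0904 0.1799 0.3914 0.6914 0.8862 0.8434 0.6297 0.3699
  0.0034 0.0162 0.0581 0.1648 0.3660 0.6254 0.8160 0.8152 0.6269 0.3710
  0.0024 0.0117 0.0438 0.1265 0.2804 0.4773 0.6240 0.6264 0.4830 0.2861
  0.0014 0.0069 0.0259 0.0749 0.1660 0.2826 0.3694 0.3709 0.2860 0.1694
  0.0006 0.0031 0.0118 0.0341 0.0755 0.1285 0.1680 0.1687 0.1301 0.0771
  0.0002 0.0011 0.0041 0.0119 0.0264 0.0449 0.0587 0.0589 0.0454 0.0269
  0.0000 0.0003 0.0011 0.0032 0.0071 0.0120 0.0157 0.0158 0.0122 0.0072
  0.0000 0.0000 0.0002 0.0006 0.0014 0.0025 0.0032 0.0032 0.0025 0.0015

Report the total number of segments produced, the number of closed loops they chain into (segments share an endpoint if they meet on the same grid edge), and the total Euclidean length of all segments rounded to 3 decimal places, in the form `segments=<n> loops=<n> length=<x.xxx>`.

segments=18 loops=2 length=10.118

cell (1,1): code 0100 → (1.973,2.000)–(2.000,1.974)
cell (1,2): code 1000 → (2.000,2.008)–(1.973,2.000)
cell (1,4): code 0100 → (1.724,5.000)–(2.000,4.802)
cell (1,5): code 1100 → (1.436,6.000)–(1.724,5.000)
cell (1,6): code 1000 → (2.000,6.597)–(1.436,6.000)
cell (2,1): code 0010 → (2.000,1.974)–(2.007,2.000)
cell (2,2): code 0001 → (2.007,2.000)–(2.000,2.008)
cell (2,4): code 0110 → (2.000,4.802)–(3.000,4.940)
cell (2,6): code 1001 → (3.000,6.948)–(2.000,6.597)
cell (3,4): code 0010 → (3.000,4.940)–(3.205,5.000)
cell (3,5): code 0111 → (3.205,5.000)–(4.000,5.470)
cell (3,6): code 1101 → (3.149,7.000)–(3.000,6.948)
cell (3,7): code 1000 → (4.000,7.283)–(3.149,7.000)
cell (4,5): code 0110 → (4.000,5.470)–(5.000,5.827)
cell (4,7): code 1001 → (5.000,7.171)–(4.000,7.283)
cell (5,5): code 0010 → (5.000,5.827)–(5.172,6.000)
cell (5,6): code 0011 → (5.172,6.000)–(5.171,7.000)
cell (5,7): code 0001 → (5.171,7.000)–(5.000,7.171)
total: 18 segments, chained into 2 closed loop(s), length Σ = 10.118262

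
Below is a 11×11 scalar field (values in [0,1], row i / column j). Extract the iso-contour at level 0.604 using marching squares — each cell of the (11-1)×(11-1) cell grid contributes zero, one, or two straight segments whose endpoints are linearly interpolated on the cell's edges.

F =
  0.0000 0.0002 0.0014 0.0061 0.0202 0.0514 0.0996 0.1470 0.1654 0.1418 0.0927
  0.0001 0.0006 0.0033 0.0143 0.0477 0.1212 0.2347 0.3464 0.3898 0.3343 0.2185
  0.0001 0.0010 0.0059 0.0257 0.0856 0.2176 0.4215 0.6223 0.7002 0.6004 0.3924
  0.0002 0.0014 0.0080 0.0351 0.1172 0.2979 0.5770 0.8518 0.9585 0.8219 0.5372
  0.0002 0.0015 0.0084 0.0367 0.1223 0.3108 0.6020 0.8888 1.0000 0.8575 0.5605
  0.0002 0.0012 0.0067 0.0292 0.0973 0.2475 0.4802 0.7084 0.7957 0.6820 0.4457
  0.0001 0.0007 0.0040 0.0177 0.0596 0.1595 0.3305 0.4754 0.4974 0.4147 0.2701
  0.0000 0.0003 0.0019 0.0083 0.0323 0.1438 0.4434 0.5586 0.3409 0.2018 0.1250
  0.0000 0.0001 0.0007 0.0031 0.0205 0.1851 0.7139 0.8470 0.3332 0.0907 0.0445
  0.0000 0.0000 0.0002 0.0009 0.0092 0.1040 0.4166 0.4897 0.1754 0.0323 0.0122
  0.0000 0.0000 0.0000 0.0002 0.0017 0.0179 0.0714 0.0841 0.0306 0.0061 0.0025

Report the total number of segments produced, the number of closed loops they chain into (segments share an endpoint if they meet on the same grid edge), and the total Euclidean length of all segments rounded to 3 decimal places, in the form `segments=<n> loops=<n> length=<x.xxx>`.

cell (1,6): code 0100 → (1.934,7.000)–(2.000,6.909)
cell (1,7): code 1100 → (1.690,8.000)–(1.934,7.000)
cell (1,8): code 1000 → (2.000,8.964)–(1.690,8.000)
cell (2,6): code 0110 → (2.000,6.909)–(3.000,6.098)
cell (2,8): code 1101 → (2.016,9.000)–(2.000,8.964)
cell (2,9): code 1000 → (3.000,9.765)–(2.016,9.000)
cell (3,6): code 0110 → (3.000,6.098)–(4.000,6.007)
cell (3,9): code 1001 → (4.000,9.854)–(3.000,9.765)
cell (4,6): code 0110 → (4.000,6.007)–(5.000,6.543)
cell (4,9): code 1001 → (5.000,9.330)–(4.000,9.854)
cell (5,6): code 0010 → (5.000,6.543)–(5.448,7.000)
cell (5,7): code 0011 → (5.448,7.000)–(5.643,8.000)
cell (5,8): code 0011 → (5.643,8.000)–(5.292,9.000)
cell (5,9): code 0001 → (5.292,9.000)–(5.000,9.330)
cell (7,5): code 0100 → (7.594,6.000)–(8.000,5.792)
cell (7,6): code 1100 → (7.157,7.000)–(7.594,6.000)
cell (7,7): code 1000 → (8.000,7.473)–(7.157,7.000)
cell (8,5): code 0010 → (8.000,5.792)–(8.370,6.000)
cell (8,6): code 0011 → (8.370,6.000)–(8.680,7.000)
cell (8,7): code 0001 → (8.680,7.000)–(8.000,7.473)
total: 20 segments, chained into 2 closed loop(s), length Σ = 16.971482

segments=20 loops=2 length=16.971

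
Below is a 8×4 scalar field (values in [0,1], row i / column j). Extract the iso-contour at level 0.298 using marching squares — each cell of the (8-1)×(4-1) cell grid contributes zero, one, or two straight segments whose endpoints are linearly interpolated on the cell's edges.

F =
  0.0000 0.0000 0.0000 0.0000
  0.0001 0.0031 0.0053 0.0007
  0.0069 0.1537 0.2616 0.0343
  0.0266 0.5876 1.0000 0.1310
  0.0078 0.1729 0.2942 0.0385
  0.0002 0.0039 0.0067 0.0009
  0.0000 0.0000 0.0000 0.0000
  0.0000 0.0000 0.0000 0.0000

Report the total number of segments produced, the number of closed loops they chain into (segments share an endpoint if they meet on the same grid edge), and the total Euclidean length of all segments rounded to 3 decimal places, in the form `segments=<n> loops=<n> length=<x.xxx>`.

cell (2,0): code 0100 → (2.333,1.000)–(3.000,0.484)
cell (2,1): code 1100 → (2.049,2.000)–(2.333,1.000)
cell (2,2): code 1000 → (3.000,2.808)–(2.049,2.000)
cell (3,0): code 0010 → (3.000,0.484)–(3.698,1.000)
cell (3,1): code 0011 → (3.698,1.000)–(3.995,2.000)
cell (3,2): code 0001 → (3.995,2.000)–(3.000,2.808)
total: 6 segments, chained into 1 closed loop(s), length Σ = 6.323420

segments=6 loops=1 length=6.323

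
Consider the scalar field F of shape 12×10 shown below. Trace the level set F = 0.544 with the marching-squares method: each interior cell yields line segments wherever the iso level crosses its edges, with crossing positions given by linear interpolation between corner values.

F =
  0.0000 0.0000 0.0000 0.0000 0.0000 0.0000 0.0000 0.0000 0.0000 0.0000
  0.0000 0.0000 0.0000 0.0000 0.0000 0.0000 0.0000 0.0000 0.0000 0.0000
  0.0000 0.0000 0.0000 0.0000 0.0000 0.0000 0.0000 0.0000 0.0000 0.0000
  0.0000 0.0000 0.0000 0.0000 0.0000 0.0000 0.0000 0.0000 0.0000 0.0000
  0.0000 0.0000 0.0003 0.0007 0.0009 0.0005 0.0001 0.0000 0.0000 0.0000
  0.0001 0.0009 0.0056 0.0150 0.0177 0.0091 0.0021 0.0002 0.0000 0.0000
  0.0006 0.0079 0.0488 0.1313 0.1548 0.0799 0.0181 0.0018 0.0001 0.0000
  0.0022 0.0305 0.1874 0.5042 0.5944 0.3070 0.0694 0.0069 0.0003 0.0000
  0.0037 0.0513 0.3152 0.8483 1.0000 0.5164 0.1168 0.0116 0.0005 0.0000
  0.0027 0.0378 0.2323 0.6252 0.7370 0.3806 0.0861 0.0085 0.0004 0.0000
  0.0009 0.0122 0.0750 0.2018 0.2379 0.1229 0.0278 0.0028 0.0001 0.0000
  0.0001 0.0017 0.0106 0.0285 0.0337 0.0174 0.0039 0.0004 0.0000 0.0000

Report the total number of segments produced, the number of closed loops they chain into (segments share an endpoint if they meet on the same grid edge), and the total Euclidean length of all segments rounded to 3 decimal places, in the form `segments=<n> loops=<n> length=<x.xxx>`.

cell (6,3): code 0100 → (6.885,4.000)–(7.000,3.441)
cell (6,4): code 1000 → (7.000,4.175)–(6.885,4.000)
cell (7,2): code 0100 → (7.116,3.000)–(8.000,2.429)
cell (7,3): code 1110 → (7.000,3.441)–(7.116,3.000)
cell (7,4): code 1001 → (8.000,4.943)–(7.000,4.175)
cell (8,2): code 0110 → (8.000,2.429)–(9.000,2.793)
cell (8,4): code 1001 → (9.000,4.542)–(8.000,4.943)
cell (9,2): code 0010 → (9.000,2.793)–(9.192,3.000)
cell (9,3): code 0011 → (9.192,3.000)–(9.387,4.000)
cell (9,4): code 0001 → (9.387,4.000)–(9.000,4.542)
total: 10 segments, chained into 1 closed loop(s), length Σ = 7.657213

segments=10 loops=1 length=7.657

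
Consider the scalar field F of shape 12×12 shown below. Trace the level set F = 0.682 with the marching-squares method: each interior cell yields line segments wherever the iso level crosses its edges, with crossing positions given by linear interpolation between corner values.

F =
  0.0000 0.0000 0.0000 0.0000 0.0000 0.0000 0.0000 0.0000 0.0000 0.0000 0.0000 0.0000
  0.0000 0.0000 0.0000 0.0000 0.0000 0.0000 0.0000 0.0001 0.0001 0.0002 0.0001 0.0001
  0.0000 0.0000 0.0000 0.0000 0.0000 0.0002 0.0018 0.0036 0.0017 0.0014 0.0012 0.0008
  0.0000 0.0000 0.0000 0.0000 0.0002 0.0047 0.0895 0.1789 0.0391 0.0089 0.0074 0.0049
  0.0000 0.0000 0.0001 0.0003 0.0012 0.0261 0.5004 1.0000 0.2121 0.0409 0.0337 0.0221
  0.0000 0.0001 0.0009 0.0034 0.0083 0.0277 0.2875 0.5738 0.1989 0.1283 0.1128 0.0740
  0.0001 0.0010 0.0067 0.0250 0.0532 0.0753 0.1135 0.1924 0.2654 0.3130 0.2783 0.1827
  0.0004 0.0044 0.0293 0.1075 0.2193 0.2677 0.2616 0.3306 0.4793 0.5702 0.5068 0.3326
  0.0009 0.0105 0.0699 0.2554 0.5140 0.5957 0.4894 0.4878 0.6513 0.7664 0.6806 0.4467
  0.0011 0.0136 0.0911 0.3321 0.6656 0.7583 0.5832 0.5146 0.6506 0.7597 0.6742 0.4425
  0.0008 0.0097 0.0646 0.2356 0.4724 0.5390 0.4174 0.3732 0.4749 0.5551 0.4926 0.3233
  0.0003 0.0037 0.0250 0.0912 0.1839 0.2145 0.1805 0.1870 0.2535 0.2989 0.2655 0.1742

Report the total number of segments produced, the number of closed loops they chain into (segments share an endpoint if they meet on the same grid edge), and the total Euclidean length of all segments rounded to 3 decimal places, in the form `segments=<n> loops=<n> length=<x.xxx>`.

cell (3,6): code 0100 → (3.613,7.000)–(4.000,6.363)
cell (3,7): code 1000 → (4.000,7.404)–(3.613,7.000)
cell (4,6): code 0010 → (4.000,6.363)–(4.746,7.000)
cell (4,7): code 0001 → (4.746,7.000)–(4.000,7.404)
cell (7,8): code 0100 → (7.570,9.000)–(8.000,8.267)
cell (7,9): code 1000 → (8.000,9.984)–(7.570,9.000)
cell (8,4): code 0100 → (8.531,5.000)–(9.000,4.177)
cell (8,5): code 1000 → (9.000,5.436)–(8.531,5.000)
cell (8,8): code 0110 → (8.000,8.267)–(9.000,8.288)
cell (8,9): code 1001 → (9.000,9.909)–(8.000,9.984)
cell (9,4): code 0010 → (9.000,4.177)–(9.348,5.000)
cell (9,5): code 0001 → (9.348,5.000)–(9.000,5.436)
cell (9,8): code 0010 → (9.000,8.288)–(9.380,9.000)
cell (9,9): code 0001 → (9.380,9.000)–(9.000,9.909)
total: 14 segments, chained into 3 closed loop(s), length Σ = 11.891349

segments=14 loops=3 length=11.891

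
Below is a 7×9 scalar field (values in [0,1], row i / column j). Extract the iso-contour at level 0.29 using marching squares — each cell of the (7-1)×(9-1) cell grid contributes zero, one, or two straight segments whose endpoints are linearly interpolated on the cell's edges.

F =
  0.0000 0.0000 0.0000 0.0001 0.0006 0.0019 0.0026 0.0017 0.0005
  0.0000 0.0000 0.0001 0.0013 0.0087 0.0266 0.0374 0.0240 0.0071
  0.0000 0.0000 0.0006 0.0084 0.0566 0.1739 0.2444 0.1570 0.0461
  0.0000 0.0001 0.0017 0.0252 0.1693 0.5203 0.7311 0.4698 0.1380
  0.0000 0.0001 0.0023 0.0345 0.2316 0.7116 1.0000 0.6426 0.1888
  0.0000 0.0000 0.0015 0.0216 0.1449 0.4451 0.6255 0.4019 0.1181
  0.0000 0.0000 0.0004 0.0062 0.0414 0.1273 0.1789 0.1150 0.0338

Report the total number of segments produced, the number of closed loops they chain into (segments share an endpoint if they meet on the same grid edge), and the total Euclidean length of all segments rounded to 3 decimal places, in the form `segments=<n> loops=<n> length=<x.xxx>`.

segments=12 loops=1 length=11.355

cell (2,4): code 0100 → (2.335,5.000)–(3.000,4.344)
cell (2,5): code 1100 → (2.094,6.000)–(2.335,5.000)
cell (2,6): code 1100 → (2.425,7.000)–(2.094,6.000)
cell (2,7): code 1000 → (3.000,7.542)–(2.425,7.000)
cell (3,4): code 0110 → (3.000,4.344)–(4.000,4.122)
cell (3,7): code 1001 → (4.000,7.777)–(3.000,7.542)
cell (4,4): code 0110 → (4.000,4.122)–(5.000,4.483)
cell (4,7): code 1001 → (5.000,7.394)–(4.000,7.777)
cell (5,4): code 0010 → (5.000,4.483)–(5.488,5.000)
cell (5,5): code 0011 → (5.488,5.000)–(5.751,6.000)
cell (5,6): code 0011 → (5.751,6.000)–(5.390,7.000)
cell (5,7): code 0001 → (5.390,7.000)–(5.000,7.394)
total: 12 segments, chained into 1 closed loop(s), length Σ = 11.354701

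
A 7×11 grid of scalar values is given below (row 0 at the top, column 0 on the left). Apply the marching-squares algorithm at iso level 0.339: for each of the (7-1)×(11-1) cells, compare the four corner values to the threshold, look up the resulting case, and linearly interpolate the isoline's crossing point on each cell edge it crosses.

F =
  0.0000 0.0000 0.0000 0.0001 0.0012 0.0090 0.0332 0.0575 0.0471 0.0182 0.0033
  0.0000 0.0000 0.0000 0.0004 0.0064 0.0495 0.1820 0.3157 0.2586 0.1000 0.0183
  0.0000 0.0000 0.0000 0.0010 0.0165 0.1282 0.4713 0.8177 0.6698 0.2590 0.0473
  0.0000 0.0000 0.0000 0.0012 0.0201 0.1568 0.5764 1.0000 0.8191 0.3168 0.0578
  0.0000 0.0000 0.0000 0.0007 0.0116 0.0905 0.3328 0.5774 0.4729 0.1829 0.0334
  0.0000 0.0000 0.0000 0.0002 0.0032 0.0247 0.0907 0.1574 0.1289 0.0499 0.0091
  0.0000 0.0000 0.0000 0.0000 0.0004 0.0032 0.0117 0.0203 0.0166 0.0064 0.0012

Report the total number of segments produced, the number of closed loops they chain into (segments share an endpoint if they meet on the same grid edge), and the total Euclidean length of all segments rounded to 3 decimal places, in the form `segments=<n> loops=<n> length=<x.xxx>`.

segments=12 loops=1 length=10.917

cell (1,5): code 0100 → (1.543,6.000)–(2.000,5.614)
cell (1,6): code 1100 → (1.046,7.000)–(1.543,6.000)
cell (1,7): code 1100 → (1.196,8.000)–(1.046,7.000)
cell (1,8): code 1000 → (2.000,8.805)–(1.196,8.000)
cell (2,5): code 0110 → (2.000,5.614)–(3.000,5.434)
cell (2,8): code 1001 → (3.000,8.956)–(2.000,8.805)
cell (3,5): code 0010 → (3.000,5.434)–(3.975,6.000)
cell (3,6): code 0111 → (3.975,6.000)–(4.000,6.025)
cell (3,8): code 1001 → (4.000,8.462)–(3.000,8.956)
cell (4,6): code 0010 → (4.000,6.025)–(4.568,7.000)
cell (4,7): code 0011 → (4.568,7.000)–(4.389,8.000)
cell (4,8): code 0001 → (4.389,8.000)–(4.000,8.462)
total: 12 segments, chained into 1 closed loop(s), length Σ = 10.917009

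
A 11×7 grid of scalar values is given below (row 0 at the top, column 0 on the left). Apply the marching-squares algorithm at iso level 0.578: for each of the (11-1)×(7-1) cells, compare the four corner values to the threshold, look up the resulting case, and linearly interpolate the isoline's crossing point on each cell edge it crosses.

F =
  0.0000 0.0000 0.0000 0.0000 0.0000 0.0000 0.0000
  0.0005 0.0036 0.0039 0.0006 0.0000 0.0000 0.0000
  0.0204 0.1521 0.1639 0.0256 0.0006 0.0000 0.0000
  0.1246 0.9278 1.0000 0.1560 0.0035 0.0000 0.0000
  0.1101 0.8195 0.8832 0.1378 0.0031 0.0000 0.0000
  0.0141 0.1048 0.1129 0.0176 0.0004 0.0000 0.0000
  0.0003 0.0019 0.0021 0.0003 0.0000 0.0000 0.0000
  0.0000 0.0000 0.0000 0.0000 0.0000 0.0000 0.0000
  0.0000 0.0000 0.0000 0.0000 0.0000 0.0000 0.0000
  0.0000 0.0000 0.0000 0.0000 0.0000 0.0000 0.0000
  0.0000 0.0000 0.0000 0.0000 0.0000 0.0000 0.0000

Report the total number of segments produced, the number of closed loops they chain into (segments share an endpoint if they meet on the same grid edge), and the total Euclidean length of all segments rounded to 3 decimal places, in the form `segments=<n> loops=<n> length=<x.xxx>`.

cell (2,0): code 0100 → (2.549,1.000)–(3.000,0.564)
cell (2,1): code 1100 → (2.495,2.000)–(2.549,1.000)
cell (2,2): code 1000 → (3.000,2.500)–(2.495,2.000)
cell (3,0): code 0110 → (3.000,0.564)–(4.000,0.660)
cell (3,2): code 1001 → (4.000,2.409)–(3.000,2.500)
cell (4,0): code 0010 → (4.000,0.660)–(4.338,1.000)
cell (4,1): code 0011 → (4.338,1.000)–(4.396,2.000)
cell (4,2): code 0001 → (4.396,2.000)–(4.000,2.409)
total: 8 segments, chained into 1 closed loop(s), length Σ = 6.398531

segments=8 loops=1 length=6.399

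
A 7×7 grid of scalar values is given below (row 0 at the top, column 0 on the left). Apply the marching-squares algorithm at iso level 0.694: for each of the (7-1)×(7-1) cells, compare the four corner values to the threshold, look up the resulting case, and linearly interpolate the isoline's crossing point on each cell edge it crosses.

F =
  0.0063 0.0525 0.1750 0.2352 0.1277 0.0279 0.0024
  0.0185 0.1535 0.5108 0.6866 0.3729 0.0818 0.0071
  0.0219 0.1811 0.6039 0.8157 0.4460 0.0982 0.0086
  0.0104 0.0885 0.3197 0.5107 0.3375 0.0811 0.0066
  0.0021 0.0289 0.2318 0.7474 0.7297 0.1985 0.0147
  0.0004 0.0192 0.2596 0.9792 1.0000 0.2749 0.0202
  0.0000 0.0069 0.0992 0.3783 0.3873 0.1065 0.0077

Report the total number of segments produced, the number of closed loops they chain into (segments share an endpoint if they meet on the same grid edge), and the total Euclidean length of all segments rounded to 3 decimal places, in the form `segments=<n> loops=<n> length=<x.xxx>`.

segments=12 loops=2 length=9.065

cell (1,2): code 0100 → (1.057,3.000)–(2.000,2.425)
cell (1,3): code 1000 → (2.000,3.329)–(1.057,3.000)
cell (2,2): code 0010 → (2.000,2.425)–(2.399,3.000)
cell (2,3): code 0001 → (2.399,3.000)–(2.000,3.329)
cell (3,2): code 0100 → (3.774,3.000)–(4.000,2.896)
cell (3,3): code 1100 → (3.909,4.000)–(3.774,3.000)
cell (3,4): code 1000 → (4.000,4.067)–(3.909,4.000)
cell (4,2): code 0110 → (4.000,2.896)–(5.000,2.604)
cell (4,4): code 1001 → (5.000,4.422)–(4.000,4.067)
cell (5,2): code 0010 → (5.000,2.604)–(5.475,3.000)
cell (5,3): code 0011 → (5.475,3.000)–(5.499,4.000)
cell (5,4): code 0001 → (5.499,4.000)–(5.000,4.422)
total: 12 segments, chained into 2 closed loop(s), length Σ = 9.065287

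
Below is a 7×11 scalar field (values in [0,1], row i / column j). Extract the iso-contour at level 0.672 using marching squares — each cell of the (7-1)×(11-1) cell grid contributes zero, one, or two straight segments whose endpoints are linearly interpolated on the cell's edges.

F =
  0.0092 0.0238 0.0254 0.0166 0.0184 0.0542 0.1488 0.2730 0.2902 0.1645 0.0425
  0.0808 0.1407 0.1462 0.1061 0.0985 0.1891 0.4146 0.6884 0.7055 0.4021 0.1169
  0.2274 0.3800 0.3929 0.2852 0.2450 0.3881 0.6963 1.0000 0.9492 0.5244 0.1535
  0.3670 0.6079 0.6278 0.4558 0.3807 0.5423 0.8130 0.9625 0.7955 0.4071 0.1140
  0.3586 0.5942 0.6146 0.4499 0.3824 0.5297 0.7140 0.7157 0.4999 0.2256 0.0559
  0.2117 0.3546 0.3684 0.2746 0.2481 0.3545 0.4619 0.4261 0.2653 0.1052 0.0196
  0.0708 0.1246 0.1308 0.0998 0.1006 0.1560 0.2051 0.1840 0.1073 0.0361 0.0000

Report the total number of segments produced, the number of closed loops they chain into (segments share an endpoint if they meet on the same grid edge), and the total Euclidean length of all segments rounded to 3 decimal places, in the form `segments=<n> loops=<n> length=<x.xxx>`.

cell (0,6): code 0100 → (0.961,7.000)–(1.000,6.940)
cell (0,7): code 1100 → (0.919,8.000)–(0.961,7.000)
cell (0,8): code 1000 → (1.000,8.110)–(0.919,8.000)
cell (1,5): code 0100 → (1.914,6.000)–(2.000,5.921)
cell (1,6): code 1110 → (1.000,6.940)–(1.914,6.000)
cell (1,8): code 1001 → (2.000,8.653)–(1.000,8.110)
cell (2,5): code 0110 → (2.000,5.921)–(3.000,5.479)
cell (2,8): code 1001 → (3.000,8.318)–(2.000,8.653)
cell (3,5): code 0110 → (3.000,5.479)–(4.000,5.772)
cell (3,7): code 1011 → (4.000,7.203)–(3.418,8.000)
cell (3,8): code 0001 → (3.418,8.000)–(3.000,8.318)
cell (4,5): code 0010 → (4.000,5.772)–(4.167,6.000)
cell (4,6): code 0011 → (4.167,6.000)–(4.151,7.000)
cell (4,7): code 0001 → (4.151,7.000)–(4.000,7.203)
total: 14 segments, chained into 1 closed loop(s), length Σ = 10.011939

segments=14 loops=1 length=10.012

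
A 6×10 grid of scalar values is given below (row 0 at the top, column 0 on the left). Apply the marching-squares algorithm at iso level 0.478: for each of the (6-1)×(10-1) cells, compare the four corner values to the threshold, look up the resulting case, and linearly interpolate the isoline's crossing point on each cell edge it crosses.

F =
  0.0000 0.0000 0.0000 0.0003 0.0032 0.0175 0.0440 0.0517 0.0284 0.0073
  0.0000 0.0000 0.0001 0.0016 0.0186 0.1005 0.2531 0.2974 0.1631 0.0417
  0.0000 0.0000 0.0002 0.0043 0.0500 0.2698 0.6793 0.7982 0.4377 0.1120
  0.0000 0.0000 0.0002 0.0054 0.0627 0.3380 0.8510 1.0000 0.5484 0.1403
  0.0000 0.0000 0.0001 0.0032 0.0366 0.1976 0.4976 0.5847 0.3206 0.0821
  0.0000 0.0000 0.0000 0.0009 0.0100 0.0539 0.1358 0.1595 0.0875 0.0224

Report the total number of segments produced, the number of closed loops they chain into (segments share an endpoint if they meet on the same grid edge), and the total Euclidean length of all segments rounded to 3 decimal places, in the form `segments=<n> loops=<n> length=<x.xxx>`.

segments=12 loops=1 length=8.902

cell (1,5): code 0100 → (1.528,6.000)–(2.000,5.508)
cell (1,6): code 1100 → (1.361,7.000)–(1.528,6.000)
cell (1,7): code 1000 → (2.000,7.888)–(1.361,7.000)
cell (2,5): code 0110 → (2.000,5.508)–(3.000,5.273)
cell (2,7): code 1101 → (2.364,8.000)–(2.000,7.888)
cell (2,8): code 1000 → (3.000,8.173)–(2.364,8.000)
cell (3,5): code 0110 → (3.000,5.273)–(4.000,5.935)
cell (3,7): code 1011 → (4.000,7.404)–(3.309,8.000)
cell (3,8): code 0001 → (3.309,8.000)–(3.000,8.173)
cell (4,5): code 0010 → (4.000,5.935)–(4.054,6.000)
cell (4,6): code 0011 → (4.054,6.000)–(4.251,7.000)
cell (4,7): code 0001 → (4.251,7.000)–(4.000,7.404)
total: 12 segments, chained into 1 closed loop(s), length Σ = 8.902288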